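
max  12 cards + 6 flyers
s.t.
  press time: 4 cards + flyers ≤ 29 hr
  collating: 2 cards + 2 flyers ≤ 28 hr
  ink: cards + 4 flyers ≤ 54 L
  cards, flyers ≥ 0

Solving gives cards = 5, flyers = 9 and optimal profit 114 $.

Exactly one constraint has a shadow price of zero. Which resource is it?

press time: 29/29 (binding)
collating: 28/28 (binding)
ink: 41/54 (slack 13)
By complementary slackness, a constraint with positive slack has shadow price 0 → ink.

ink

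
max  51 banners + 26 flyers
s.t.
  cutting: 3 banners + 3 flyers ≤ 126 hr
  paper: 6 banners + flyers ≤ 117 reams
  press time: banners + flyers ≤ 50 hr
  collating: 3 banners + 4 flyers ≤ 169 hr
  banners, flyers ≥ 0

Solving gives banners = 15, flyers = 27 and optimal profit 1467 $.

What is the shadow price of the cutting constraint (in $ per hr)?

7

Check each constraint at x*: cutting 126/126 (tight); paper 117/117 (tight); press time 42/50 (slack 8); collating 153/169 (slack 16).
By complementary slackness, y = 0 for the non-binding constraints.
The binding rows give the dual system: 3·y_cutting + 6·y_paper = 51 and 3·y_cutting + 1·y_paper = 26.
→ y_cutting = 7 and y_paper = 5.
Shadow price of cutting = 7.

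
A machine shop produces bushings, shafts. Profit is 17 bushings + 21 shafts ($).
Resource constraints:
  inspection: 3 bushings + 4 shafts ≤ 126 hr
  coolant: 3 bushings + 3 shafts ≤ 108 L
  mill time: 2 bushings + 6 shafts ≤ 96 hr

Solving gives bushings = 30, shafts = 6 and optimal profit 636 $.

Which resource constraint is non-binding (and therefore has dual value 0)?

inspection

inspection: 114/126 (slack 12)
coolant: 108/108 (binding)
mill time: 96/96 (binding)
By complementary slackness, a constraint with positive slack has shadow price 0 → inspection.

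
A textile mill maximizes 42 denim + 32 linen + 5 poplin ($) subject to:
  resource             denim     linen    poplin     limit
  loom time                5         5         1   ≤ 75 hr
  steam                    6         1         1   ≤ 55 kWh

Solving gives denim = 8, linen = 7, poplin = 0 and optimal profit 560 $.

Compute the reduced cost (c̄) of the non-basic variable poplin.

-3

At the optimum: loom time uses 75 of 75 (binding); steam uses 55 of 55 (binding).
The binding rows give the dual system: 5·y_loom time + 6·y_steam = 42 and 5·y_loom time + 1·y_steam = 32.
Solving: y_loom time = 6, y_steam = 2.
Reduced cost of poplin: c₃ − yᵀa₃ = 5 − (6·1 + 2·1) = 5 − 8 = -3.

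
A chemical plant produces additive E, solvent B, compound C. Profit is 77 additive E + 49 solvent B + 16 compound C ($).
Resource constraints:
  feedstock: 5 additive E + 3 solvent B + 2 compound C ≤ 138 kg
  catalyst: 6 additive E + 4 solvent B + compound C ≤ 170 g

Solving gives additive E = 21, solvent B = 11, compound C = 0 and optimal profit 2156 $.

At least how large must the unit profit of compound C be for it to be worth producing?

At the optimum: feedstock uses 138 of 138 (binding); catalyst uses 170 of 170 (binding).
From A_Bᵀ y = c: 5·y_feedstock + 6·y_catalyst = 77; 3·y_feedstock + 4·y_catalyst = 49.
This yields shadow prices y_feedstock = 7, y_catalyst = 7.
compound C enters the basis when its profit ≥ yᵀa₃ = 7·2 + 7·1 = 21.

21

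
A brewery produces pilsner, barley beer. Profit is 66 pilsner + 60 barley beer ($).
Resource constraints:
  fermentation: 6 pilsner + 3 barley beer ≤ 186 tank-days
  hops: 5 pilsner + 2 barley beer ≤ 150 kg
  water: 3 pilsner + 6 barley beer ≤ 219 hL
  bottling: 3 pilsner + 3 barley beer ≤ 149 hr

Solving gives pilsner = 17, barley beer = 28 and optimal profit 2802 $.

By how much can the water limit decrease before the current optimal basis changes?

Binding constraints: fermentation, water. The basis is B = [[6,3],[3,6]] with det 27.
Per unit decrease in water, x* moves by d = (0.1111, -0.2222).
The basis stays optimal until hops becomes binding; allowable decrease = 81 hL.

81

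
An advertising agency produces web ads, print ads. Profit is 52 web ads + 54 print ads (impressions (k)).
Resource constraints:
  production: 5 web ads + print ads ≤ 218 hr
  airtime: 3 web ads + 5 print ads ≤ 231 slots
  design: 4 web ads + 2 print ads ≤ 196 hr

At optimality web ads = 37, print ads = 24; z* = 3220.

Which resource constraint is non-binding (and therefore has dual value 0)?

production: 209/218 (slack 9)
airtime: 231/231 (binding)
design: 196/196 (binding)
By complementary slackness, a constraint with positive slack has shadow price 0 → production.

production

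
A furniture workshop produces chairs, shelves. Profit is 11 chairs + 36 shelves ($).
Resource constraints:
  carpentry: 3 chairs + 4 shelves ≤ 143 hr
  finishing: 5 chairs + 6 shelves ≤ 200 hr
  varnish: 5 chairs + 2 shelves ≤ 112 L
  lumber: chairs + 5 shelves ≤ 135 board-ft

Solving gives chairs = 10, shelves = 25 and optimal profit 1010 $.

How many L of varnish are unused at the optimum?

varnish used = 5·10 + 2·25 = 100; slack = 112 − 100 = 12.

12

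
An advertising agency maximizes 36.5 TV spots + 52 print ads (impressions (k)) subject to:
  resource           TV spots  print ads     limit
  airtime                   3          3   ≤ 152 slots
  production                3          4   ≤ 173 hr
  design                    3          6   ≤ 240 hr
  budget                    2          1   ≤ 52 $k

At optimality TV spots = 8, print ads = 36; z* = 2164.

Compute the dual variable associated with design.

Binding: design and budget. Non-binding: airtime (20 unused), production (5 unused).
By complementary slackness, y = 0 for the non-binding constraints.
From A_Bᵀ y = c: 3·y_design + 2·y_budget = 36.5; 6·y_design + 1·y_budget = 52.
→ y_design = 7.5 and y_budget = 7.
Shadow price of design = 7.5.

7.5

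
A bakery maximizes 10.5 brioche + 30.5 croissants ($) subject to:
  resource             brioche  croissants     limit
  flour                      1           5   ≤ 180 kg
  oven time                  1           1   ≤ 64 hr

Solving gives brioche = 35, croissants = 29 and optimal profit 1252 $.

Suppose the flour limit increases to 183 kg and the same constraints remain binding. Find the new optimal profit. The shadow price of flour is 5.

Δb = 3, so new z* = 1252 + (5)·(3) = 1252 + 15 = 1267.

1267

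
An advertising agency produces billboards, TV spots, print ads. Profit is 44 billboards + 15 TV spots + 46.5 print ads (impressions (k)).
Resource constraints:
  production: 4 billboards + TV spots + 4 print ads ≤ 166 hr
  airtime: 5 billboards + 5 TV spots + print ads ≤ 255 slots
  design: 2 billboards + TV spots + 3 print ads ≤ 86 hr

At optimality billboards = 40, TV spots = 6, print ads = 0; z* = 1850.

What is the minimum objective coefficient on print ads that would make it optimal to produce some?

52

Binding: production and design. Non-binding: airtime (25 unused).
Slack constraints have shadow price 0 (complementary slackness).
From A_Bᵀ y = c: 4·y_production + 2·y_design = 44; 1·y_production + 1·y_design = 15.
→ y_production = 7 and y_design = 8.
print ads enters the basis when its profit ≥ yᵀa₃ = 7·4 + 8·3 = 52.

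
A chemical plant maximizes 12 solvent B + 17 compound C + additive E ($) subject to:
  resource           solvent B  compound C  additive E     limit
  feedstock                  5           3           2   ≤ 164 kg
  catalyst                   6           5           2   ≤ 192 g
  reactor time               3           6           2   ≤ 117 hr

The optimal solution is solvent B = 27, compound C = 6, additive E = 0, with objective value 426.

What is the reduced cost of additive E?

-5

Binding: catalyst and reactor time. Non-binding: feedstock (11 unused).
By complementary slackness, y = 0 for the non-binding constraint.
From A_Bᵀ y = c: 6·y_catalyst + 3·y_reactor time = 12; 5·y_catalyst + 6·y_reactor time = 17.
Solving: y_catalyst = 1, y_reactor time = 2.
Reduced cost of additive E: c₃ − yᵀa₃ = 1 − (1·2 + 2·2) = 1 − 6 = -5.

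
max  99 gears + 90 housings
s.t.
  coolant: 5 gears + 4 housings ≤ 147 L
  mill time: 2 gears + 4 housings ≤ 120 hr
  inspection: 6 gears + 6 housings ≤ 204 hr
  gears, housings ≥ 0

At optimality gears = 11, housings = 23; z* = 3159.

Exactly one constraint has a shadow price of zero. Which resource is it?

mill time

coolant: 147/147 (binding)
mill time: 114/120 (slack 6)
inspection: 204/204 (binding)
By complementary slackness, a constraint with positive slack has shadow price 0 → mill time.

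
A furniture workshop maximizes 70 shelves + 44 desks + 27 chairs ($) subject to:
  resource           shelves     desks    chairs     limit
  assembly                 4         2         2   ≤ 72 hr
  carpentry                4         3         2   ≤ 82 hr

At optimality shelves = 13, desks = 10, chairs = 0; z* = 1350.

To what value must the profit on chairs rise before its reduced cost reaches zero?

Both assembly and carpentry are binding at x*.
From A_Bᵀ y = c: 4·y_assembly + 4·y_carpentry = 70; 2·y_assembly + 3·y_carpentry = 44.
Solving: y_assembly = 8.5, y_carpentry = 9.
chairs enters the basis when its profit ≥ yᵀa₃ = 8.5·2 + 9·2 = 35.

35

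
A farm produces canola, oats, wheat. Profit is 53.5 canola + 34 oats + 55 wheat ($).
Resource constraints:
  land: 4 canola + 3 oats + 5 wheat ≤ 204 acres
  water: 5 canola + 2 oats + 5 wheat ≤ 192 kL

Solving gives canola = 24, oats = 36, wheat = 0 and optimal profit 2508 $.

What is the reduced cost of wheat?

-7.5

At the optimum: land uses 204 of 204 (binding); water uses 192 of 192 (binding).
Dual feasibility on the basic columns requires 4·y_land + 5·y_water = 53.5, 3·y_land + 2·y_water = 34.
Solving: y_land = 9, y_water = 3.5.
Reduced cost of wheat: c₃ − yᵀa₃ = 55 − (9·5 + 3.5·5) = 55 − 62.5 = -7.5.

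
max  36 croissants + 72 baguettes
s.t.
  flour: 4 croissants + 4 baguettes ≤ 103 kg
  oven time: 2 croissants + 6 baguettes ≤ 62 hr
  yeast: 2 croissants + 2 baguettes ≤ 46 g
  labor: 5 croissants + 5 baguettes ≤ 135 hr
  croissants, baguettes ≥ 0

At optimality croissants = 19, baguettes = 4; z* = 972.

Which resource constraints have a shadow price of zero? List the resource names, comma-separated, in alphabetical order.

flour, labor

flour: 92/103 (slack 11)
oven time: 62/62 (binding)
yeast: 46/46 (binding)
labor: 115/135 (slack 20)
By complementary slackness, a constraint with positive slack has shadow price 0 → flour, labor.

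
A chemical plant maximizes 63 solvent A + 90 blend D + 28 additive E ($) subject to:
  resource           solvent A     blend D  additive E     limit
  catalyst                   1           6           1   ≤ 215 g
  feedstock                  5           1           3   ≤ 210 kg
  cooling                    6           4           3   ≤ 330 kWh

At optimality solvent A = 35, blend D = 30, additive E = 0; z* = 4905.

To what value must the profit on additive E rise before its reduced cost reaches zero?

36

Check each constraint at x*: catalyst 215/215 (tight); feedstock 205/210 (slack 5); cooling 330/330 (tight).
By complementary slackness, y = 0 for the non-binding constraint.
Dual feasibility on the basic columns requires 1·y_catalyst + 6·y_cooling = 63, 6·y_catalyst + 4·y_cooling = 90.
This yields shadow prices y_catalyst = 9, y_cooling = 9.
additive E enters the basis when its profit ≥ yᵀa₃ = 9·1 + 9·3 = 36.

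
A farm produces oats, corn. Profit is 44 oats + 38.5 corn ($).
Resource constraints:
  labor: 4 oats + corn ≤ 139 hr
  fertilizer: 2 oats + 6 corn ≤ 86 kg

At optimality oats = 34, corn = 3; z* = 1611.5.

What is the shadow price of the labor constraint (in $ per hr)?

Both labor and fertilizer are binding at x*.
From A_Bᵀ y = c: 4·y_labor + 2·y_fertilizer = 44; 1·y_labor + 6·y_fertilizer = 38.5.
This yields shadow prices y_labor = 8.5, y_fertilizer = 5.
Shadow price of labor = 8.5.

8.5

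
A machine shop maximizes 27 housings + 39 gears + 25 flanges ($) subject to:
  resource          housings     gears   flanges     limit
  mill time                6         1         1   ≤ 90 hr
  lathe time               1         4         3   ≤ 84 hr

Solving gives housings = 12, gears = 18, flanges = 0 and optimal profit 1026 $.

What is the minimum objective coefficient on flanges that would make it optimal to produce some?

Check each constraint at x*: mill time 90/90 (tight); lathe time 84/84 (tight).
The binding rows give the dual system: 6·y_mill time + 1·y_lathe time = 27 and 1·y_mill time + 4·y_lathe time = 39.
→ y_mill time = 3 and y_lathe time = 9.
flanges enters the basis when its profit ≥ yᵀa₃ = 3·1 + 9·3 = 30.

30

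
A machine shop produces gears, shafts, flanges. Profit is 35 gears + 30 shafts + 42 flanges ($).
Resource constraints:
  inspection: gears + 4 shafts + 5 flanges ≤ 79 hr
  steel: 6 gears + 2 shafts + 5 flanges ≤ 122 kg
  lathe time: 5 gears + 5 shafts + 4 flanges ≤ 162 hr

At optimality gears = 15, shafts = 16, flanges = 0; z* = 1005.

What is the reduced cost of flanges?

-8

Binding: inspection and steel. Non-binding: lathe time (7 unused).
Since lathe time is not tight, its dual is 0.
The binding rows give the dual system: 1·y_inspection + 6·y_steel = 35 and 4·y_inspection + 2·y_steel = 30.
This yields shadow prices y_inspection = 5, y_steel = 5.
Reduced cost of flanges: c₃ − yᵀa₃ = 42 − (5·5 + 5·5) = 42 − 50 = -8.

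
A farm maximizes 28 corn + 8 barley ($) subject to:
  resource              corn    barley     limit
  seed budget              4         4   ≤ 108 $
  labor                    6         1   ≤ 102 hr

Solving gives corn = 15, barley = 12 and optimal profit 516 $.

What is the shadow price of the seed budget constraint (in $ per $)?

At the optimum: seed budget uses 108 of 108 (binding); labor uses 102 of 102 (binding).
The binding rows give the dual system: 4·y_seed budget + 6·y_labor = 28 and 4·y_seed budget + 1·y_labor = 8.
Solving: y_seed budget = 1, y_labor = 4.
Shadow price of seed budget = 1.

1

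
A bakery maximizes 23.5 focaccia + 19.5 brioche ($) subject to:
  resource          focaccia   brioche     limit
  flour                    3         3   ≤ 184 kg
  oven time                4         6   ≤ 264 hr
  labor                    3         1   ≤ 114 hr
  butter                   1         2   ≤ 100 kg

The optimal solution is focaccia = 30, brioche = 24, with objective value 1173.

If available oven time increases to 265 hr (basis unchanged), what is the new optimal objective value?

1175.5

Check each constraint at x*: flour 162/184 (slack 22); oven time 264/264 (tight); labor 114/114 (tight); butter 78/100 (slack 22).
By complementary slackness, y = 0 for the non-binding constraints.
From A_Bᵀ y = c: 4·y_oven time + 3·y_labor = 23.5; 6·y_oven time + 1·y_labor = 19.5.
Solving: y_oven time = 2.5, y_labor = 4.5.
Δz = y_oven time·Δb = 2.5 × (1) = 2.5, so new z* = 1173 + 2.5 = 1175.5.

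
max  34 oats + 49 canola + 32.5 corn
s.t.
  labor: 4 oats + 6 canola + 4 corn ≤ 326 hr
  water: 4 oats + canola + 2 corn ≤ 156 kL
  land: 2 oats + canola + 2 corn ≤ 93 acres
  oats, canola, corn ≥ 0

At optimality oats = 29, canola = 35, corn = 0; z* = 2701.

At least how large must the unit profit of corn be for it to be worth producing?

34

Check each constraint at x*: labor 326/326 (tight); water 151/156 (slack 5); land 93/93 (tight).
By complementary slackness, y = 0 for the non-binding constraint.
From A_Bᵀ y = c: 4·y_labor + 2·y_land = 34; 6·y_labor + 1·y_land = 49.
This yields shadow prices y_labor = 8, y_land = 1.
corn enters the basis when its profit ≥ yᵀa₃ = 8·4 + 1·2 = 34.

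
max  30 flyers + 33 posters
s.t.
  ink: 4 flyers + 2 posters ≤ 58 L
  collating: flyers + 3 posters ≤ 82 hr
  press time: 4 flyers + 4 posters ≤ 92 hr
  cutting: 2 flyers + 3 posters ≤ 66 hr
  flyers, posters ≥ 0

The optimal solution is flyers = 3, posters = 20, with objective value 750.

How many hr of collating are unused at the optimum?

19

collating used = 1·3 + 3·20 = 63; slack = 82 − 63 = 19.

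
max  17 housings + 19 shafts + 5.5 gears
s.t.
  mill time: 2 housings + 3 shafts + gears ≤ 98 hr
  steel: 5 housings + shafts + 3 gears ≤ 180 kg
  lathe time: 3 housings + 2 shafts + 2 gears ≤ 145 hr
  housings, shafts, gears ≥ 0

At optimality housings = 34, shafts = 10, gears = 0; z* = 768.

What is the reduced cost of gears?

Binding: mill time and steel. Non-binding: lathe time (23 unused).
Since lathe time is not tight, its dual is 0.
From A_Bᵀ y = c: 2·y_mill time + 5·y_steel = 17; 3·y_mill time + 1·y_steel = 19.
Solving: y_mill time = 6, y_steel = 1.
Reduced cost of gears: c₃ − yᵀa₃ = 5.5 − (6·1 + 1·3) = 5.5 − 9 = -3.5.

-3.5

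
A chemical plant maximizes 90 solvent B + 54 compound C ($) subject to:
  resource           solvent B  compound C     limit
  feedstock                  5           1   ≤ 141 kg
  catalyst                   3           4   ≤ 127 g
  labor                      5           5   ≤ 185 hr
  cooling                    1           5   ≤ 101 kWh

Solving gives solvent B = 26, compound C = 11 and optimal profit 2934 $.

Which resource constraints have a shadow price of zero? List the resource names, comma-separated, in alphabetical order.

feedstock: 141/141 (binding)
catalyst: 122/127 (slack 5)
labor: 185/185 (binding)
cooling: 81/101 (slack 20)
By complementary slackness, a constraint with positive slack has shadow price 0 → catalyst, cooling.

catalyst, cooling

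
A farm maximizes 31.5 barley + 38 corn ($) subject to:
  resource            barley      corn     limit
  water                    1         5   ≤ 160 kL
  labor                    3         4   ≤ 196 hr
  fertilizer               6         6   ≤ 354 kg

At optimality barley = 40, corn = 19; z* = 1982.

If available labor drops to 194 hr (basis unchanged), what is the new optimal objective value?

1969

At the optimum: water uses 135 of 160 (slack = 25); labor uses 196 of 196 (binding); fertilizer uses 354 of 354 (binding).
Since water is not tight, its dual is 0.
Dual feasibility on the basic columns requires 3·y_labor + 6·y_fertilizer = 31.5, 4·y_labor + 6·y_fertilizer = 38.
→ y_labor = 6.5 and y_fertilizer = 2.
Δz = y_labor·Δb = 6.5 × (-2) = -13, so new z* = 1982 − 13 = 1969.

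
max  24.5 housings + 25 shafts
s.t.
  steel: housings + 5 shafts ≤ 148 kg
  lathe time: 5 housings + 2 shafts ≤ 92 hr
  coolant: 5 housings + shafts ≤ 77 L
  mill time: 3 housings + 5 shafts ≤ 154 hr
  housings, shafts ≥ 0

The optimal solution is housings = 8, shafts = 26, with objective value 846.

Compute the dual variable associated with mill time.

4

At the optimum: steel uses 138 of 148 (slack = 10); lathe time uses 92 of 92 (binding); coolant uses 66 of 77 (slack = 11); mill time uses 154 of 154 (binding).
Since steel, coolant are not tight, their duals are 0.
The binding rows give the dual system: 5·y_lathe time + 3·y_mill time = 24.5 and 2·y_lathe time + 5·y_mill time = 25.
This yields shadow prices y_lathe time = 2.5, y_mill time = 4.
Shadow price of mill time = 4.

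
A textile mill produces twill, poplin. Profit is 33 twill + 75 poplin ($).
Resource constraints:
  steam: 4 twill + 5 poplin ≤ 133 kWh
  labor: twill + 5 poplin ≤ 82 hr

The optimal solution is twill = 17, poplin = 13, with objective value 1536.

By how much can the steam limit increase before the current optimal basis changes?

Binding constraints: steam, labor. The basis is B = [[4,5],[1,5]] with det 15.
Per unit increase in steam, x* moves by d = (0.3333, -0.0667).
The basis stays optimal until poplin reaches 0; allowable increase = 195 kWh.

195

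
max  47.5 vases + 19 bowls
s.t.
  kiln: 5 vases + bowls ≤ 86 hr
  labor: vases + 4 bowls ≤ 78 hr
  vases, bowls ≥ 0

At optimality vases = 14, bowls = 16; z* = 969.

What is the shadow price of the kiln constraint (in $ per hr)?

Both kiln and labor are binding at x*.
The binding rows give the dual system: 5·y_kiln + 1·y_labor = 47.5 and 1·y_kiln + 4·y_labor = 19.
→ y_kiln = 9 and y_labor = 2.5.
Shadow price of kiln = 9.

9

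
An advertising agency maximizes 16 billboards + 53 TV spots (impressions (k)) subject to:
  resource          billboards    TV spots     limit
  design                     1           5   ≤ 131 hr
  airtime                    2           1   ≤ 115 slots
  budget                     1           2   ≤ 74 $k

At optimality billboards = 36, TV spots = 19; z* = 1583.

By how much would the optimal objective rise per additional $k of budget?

9

At the optimum: design uses 131 of 131 (binding); airtime uses 91 of 115 (slack = 24); budget uses 74 of 74 (binding).
Slack constraints have shadow price 0 (complementary slackness).
Dual feasibility on the basic columns requires 1·y_design + 1·y_budget = 16, 5·y_design + 2·y_budget = 53.
This yields shadow prices y_design = 7, y_budget = 9.
Shadow price of budget = 9.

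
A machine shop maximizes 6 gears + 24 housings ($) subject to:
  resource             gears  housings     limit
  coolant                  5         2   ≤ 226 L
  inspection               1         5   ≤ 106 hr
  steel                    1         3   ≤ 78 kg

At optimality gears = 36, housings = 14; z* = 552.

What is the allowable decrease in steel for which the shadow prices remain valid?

Binding constraints: inspection, steel. The basis is B = [[1,5],[1,3]] with det -2.
Per unit decrease in steel, x* moves by d = (-2.5, 0.5).
The basis stays optimal until gears reaches 0; allowable decrease = 14.4 kg.

14.4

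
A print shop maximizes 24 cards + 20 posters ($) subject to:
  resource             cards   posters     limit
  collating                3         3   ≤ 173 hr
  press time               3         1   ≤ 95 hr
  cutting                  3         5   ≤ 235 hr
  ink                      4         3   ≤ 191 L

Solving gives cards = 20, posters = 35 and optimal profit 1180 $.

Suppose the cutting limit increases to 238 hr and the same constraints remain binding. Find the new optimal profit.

At the optimum: collating uses 165 of 173 (slack = 8); press time uses 95 of 95 (binding); cutting uses 235 of 235 (binding); ink uses 185 of 191 (slack = 6).
Slack constraints have shadow price 0 (complementary slackness).
The binding rows give the dual system: 3·y_press time + 3·y_cutting = 24 and 1·y_press time + 5·y_cutting = 20.
This yields shadow prices y_press time = 5, y_cutting = 3.
Δz = y_cutting·Δb = 3 × (3) = 9, so new z* = 1180 + 9 = 1189.

1189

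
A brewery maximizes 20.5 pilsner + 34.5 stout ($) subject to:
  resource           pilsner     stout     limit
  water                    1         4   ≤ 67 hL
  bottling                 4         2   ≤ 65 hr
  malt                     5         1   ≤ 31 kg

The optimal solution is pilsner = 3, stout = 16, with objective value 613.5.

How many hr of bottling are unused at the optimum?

21

bottling used = 4·3 + 2·16 = 44; slack = 65 − 44 = 21.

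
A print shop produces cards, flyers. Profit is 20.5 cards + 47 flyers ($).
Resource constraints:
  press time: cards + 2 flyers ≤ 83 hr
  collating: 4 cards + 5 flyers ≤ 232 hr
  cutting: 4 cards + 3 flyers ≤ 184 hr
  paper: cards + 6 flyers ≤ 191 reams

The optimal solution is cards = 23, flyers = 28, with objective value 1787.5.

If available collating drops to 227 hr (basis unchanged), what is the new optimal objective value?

1767.5

At the optimum: press time uses 79 of 83 (slack = 4); collating uses 232 of 232 (binding); cutting uses 176 of 184 (slack = 8); paper uses 191 of 191 (binding).
Since press time, cutting are not tight, their duals are 0.
From A_Bᵀ y = c: 4·y_collating + 1·y_paper = 20.5; 5·y_collating + 6·y_paper = 47.
Solving: y_collating = 4, y_paper = 4.5.
Δz = y_collating·Δb = 4 × (-5) = -20, so new z* = 1787.5 − 20 = 1767.5.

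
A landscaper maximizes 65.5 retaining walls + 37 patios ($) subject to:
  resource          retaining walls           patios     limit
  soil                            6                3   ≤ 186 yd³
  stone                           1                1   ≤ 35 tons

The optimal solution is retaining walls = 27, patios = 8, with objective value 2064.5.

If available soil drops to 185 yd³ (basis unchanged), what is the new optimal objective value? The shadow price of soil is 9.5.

2055

Δb = -1, so new z* = 2064.5 + (9.5)·(-1) = 2064.5 − 9.5 = 2055.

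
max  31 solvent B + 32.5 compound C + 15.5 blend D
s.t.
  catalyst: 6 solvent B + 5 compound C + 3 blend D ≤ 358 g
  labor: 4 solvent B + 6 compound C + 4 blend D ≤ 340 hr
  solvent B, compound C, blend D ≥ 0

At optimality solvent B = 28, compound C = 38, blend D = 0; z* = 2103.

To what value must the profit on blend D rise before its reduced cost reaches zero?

At the optimum: catalyst uses 358 of 358 (binding); labor uses 340 of 340 (binding).
From A_Bᵀ y = c: 6·y_catalyst + 4·y_labor = 31; 5·y_catalyst + 6·y_labor = 32.5.
→ y_catalyst = 3.5 and y_labor = 2.5.
blend D enters the basis when its profit ≥ yᵀa₃ = 3.5·3 + 2.5·4 = 20.5.

20.5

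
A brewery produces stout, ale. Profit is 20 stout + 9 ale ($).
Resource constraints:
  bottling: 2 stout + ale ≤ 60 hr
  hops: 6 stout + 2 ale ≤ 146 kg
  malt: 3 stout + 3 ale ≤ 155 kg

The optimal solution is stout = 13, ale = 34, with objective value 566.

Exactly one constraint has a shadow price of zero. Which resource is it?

malt

bottling: 60/60 (binding)
hops: 146/146 (binding)
malt: 141/155 (slack 14)
By complementary slackness, a constraint with positive slack has shadow price 0 → malt.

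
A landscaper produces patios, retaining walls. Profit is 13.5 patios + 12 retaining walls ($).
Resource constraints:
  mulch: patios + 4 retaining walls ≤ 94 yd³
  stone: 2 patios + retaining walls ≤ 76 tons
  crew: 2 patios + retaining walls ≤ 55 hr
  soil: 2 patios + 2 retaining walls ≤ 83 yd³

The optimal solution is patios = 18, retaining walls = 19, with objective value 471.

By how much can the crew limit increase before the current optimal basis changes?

10.5

Binding constraints: mulch, crew. The basis is B = [[1,4],[2,1]] with det -7.
Per unit increase in crew, x* moves by d = (0.5714, -0.1429).
The basis stays optimal until soil becomes binding; allowable increase = 10.5 hr.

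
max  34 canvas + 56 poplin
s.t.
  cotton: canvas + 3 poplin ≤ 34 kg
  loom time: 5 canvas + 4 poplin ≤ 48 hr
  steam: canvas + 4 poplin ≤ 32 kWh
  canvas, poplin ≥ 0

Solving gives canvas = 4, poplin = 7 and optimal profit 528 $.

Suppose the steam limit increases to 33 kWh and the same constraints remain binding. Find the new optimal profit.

537

At the optimum: cotton uses 25 of 34 (slack = 9); loom time uses 48 of 48 (binding); steam uses 32 of 32 (binding).
Since cotton is not tight, its dual is 0.
The binding rows give the dual system: 5·y_loom time + 1·y_steam = 34 and 4·y_loom time + 4·y_steam = 56.
This yields shadow prices y_loom time = 5, y_steam = 9.
Δz = y_steam·Δb = 9 × (1) = 9, so new z* = 528 + 9 = 537.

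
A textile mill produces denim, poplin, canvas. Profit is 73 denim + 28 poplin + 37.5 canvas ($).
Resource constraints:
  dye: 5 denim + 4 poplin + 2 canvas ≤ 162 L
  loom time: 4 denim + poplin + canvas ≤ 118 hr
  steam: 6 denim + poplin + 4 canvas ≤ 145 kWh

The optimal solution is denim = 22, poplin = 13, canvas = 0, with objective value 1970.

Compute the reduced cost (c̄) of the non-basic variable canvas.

At the optimum: dye uses 162 of 162 (binding); loom time uses 101 of 118 (slack = 17); steam uses 145 of 145 (binding).
By complementary slackness, y = 0 for the non-binding constraint.
The binding rows give the dual system: 5·y_dye + 6·y_steam = 73 and 4·y_dye + 1·y_steam = 28.
Solving: y_dye = 5, y_steam = 8.
Reduced cost of canvas: c₃ − yᵀa₃ = 37.5 − (5·2 + 8·4) = 37.5 − 42 = -4.5.

-4.5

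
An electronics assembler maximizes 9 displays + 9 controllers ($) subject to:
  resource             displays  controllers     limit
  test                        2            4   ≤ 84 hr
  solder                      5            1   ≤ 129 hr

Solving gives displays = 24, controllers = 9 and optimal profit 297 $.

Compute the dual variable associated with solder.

At the optimum: test uses 84 of 84 (binding); solder uses 129 of 129 (binding).
From A_Bᵀ y = c: 2·y_test + 5·y_solder = 9; 4·y_test + 1·y_solder = 9.
This yields shadow prices y_test = 2, y_solder = 1.
Shadow price of solder = 1.

1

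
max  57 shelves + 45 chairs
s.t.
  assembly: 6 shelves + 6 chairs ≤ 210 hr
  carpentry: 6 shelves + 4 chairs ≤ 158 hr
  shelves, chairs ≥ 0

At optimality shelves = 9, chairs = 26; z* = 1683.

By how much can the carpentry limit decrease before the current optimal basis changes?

Binding constraints: assembly, carpentry. The basis is B = [[6,6],[6,4]] with det -12.
Per unit decrease in carpentry, x* moves by d = (-0.5, 0.5).
The basis stays optimal until shelves reaches 0; allowable decrease = 18 hr.

18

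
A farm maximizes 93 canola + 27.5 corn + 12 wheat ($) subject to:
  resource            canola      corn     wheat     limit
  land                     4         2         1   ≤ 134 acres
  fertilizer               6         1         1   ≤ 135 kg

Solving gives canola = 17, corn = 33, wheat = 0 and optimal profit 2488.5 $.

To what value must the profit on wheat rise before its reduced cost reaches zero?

18.5

Check each constraint at x*: land 134/134 (tight); fertilizer 135/135 (tight).
From A_Bᵀ y = c: 4·y_land + 6·y_fertilizer = 93; 2·y_land + 1·y_fertilizer = 27.5.
Solving: y_land = 9, y_fertilizer = 9.5.
wheat enters the basis when its profit ≥ yᵀa₃ = 9·1 + 9.5·1 = 18.5.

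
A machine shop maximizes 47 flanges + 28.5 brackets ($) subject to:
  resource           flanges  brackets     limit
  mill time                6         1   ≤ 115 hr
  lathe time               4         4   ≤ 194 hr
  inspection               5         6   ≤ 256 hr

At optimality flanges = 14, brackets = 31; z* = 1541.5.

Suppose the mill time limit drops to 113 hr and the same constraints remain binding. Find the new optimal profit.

1532.5

Binding: mill time and inspection. Non-binding: lathe time (14 unused).
By complementary slackness, y = 0 for the non-binding constraint.
Dual feasibility on the basic columns requires 6·y_mill time + 5·y_inspection = 47, 1·y_mill time + 6·y_inspection = 28.5.
→ y_mill time = 4.5 and y_inspection = 4.
Δz = y_mill time·Δb = 4.5 × (-2) = -9, so new z* = 1541.5 − 9 = 1532.5.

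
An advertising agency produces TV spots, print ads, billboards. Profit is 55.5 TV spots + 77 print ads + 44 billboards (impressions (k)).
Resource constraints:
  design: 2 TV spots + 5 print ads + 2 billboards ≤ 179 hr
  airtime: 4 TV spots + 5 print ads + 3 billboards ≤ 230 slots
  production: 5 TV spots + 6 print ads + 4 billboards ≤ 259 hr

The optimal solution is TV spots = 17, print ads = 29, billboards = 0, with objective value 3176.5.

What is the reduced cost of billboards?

-2

At the optimum: design uses 179 of 179 (binding); airtime uses 213 of 230 (slack = 17); production uses 259 of 259 (binding).
Slack constraints have shadow price 0 (complementary slackness).
Dual feasibility on the basic columns requires 2·y_design + 5·y_production = 55.5, 5·y_design + 6·y_production = 77.
Solving: y_design = 4, y_production = 9.5.
Reduced cost of billboards: c₃ − yᵀa₃ = 44 − (4·2 + 9.5·4) = 44 − 46 = -2.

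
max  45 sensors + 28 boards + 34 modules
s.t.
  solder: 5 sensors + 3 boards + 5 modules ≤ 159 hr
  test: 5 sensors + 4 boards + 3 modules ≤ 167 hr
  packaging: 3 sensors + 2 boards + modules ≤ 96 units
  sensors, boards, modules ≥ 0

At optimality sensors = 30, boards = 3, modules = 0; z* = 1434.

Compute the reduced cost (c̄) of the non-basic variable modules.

-1

Binding: solder and packaging. Non-binding: test (5 unused).
Slack constraints have shadow price 0 (complementary slackness).
Dual feasibility on the basic columns requires 5·y_solder + 3·y_packaging = 45, 3·y_solder + 2·y_packaging = 28.
→ y_solder = 6 and y_packaging = 5.
Reduced cost of modules: c₃ − yᵀa₃ = 34 − (6·5 + 5·1) = 34 − 35 = -1.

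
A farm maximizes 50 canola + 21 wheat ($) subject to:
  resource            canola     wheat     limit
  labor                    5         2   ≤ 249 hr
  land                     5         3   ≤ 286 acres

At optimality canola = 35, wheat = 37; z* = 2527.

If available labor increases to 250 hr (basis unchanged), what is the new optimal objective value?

2536

Both labor and land are binding at x*.
The binding rows give the dual system: 5·y_labor + 5·y_land = 50 and 2·y_labor + 3·y_land = 21.
Solving: y_labor = 9, y_land = 1.
Δz = y_labor·Δb = 9 × (1) = 9, so new z* = 2527 + 9 = 2536.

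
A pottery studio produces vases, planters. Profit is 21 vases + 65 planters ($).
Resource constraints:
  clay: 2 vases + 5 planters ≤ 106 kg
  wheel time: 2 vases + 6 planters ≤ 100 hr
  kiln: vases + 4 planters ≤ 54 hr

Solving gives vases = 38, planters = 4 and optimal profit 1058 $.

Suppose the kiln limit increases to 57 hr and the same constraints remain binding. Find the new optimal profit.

1064

Binding: wheel time and kiln. Non-binding: clay (10 unused).
Slack constraints have shadow price 0 (complementary slackness).
From A_Bᵀ y = c: 2·y_wheel time + 1·y_kiln = 21; 6·y_wheel time + 4·y_kiln = 65.
Solving: y_wheel time = 9.5, y_kiln = 2.
Δz = y_kiln·Δb = 2 × (3) = 6, so new z* = 1058 + 6 = 1064.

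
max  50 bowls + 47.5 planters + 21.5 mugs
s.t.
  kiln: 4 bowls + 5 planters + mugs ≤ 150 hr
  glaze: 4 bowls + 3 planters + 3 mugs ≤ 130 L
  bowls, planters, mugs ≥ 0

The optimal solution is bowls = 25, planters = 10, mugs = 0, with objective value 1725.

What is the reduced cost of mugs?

Check each constraint at x*: kiln 150/150 (tight); glaze 130/130 (tight).
The binding rows give the dual system: 4·y_kiln + 4·y_glaze = 50 and 5·y_kiln + 3·y_glaze = 47.5.
→ y_kiln = 5 and y_glaze = 7.5.
Reduced cost of mugs: c₃ − yᵀa₃ = 21.5 − (5·1 + 7.5·3) = 21.5 − 27.5 = -6.

-6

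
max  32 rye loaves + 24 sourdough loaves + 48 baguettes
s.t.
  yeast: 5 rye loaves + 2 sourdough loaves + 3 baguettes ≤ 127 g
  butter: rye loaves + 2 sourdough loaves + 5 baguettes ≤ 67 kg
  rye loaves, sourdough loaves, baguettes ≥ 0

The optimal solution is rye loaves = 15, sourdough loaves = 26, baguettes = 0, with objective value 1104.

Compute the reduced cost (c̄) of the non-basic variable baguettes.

Check each constraint at x*: yeast 127/127 (tight); butter 67/67 (tight).
The binding rows give the dual system: 5·y_yeast + 1·y_butter = 32 and 2·y_yeast + 2·y_butter = 24.
This yields shadow prices y_yeast = 5, y_butter = 7.
Reduced cost of baguettes: c₃ − yᵀa₃ = 48 − (5·3 + 7·5) = 48 − 50 = -2.

-2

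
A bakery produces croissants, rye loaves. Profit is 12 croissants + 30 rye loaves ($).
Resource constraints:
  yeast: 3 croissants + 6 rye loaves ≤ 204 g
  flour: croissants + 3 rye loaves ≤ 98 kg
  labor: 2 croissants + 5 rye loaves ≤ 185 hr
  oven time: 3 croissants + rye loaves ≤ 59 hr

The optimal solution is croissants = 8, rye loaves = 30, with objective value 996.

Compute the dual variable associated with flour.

6

Binding: yeast and flour. Non-binding: labor (19 unused), oven time (5 unused).
By complementary slackness, y = 0 for the non-binding constraints.
From A_Bᵀ y = c: 3·y_yeast + 1·y_flour = 12; 6·y_yeast + 3·y_flour = 30.
Solving: y_yeast = 2, y_flour = 6.
Shadow price of flour = 6.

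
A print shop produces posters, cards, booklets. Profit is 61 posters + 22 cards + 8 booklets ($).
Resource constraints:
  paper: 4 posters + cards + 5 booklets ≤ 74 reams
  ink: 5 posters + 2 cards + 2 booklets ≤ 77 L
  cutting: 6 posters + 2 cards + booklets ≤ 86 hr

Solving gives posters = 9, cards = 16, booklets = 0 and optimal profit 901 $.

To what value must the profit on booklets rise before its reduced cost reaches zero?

16

At the optimum: paper uses 52 of 74 (slack = 22); ink uses 77 of 77 (binding); cutting uses 86 of 86 (binding).
Since paper is not tight, its dual is 0.
Dual feasibility on the basic columns requires 5·y_ink + 6·y_cutting = 61, 2·y_ink + 2·y_cutting = 22.
Solving: y_ink = 5, y_cutting = 6.
booklets enters the basis when its profit ≥ yᵀa₃ = 5·2 + 6·1 = 16.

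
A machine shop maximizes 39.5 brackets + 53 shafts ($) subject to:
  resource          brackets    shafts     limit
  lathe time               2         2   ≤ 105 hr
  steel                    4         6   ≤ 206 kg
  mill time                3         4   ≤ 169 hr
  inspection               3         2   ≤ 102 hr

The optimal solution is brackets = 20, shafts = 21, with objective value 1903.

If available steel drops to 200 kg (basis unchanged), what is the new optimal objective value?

Check each constraint at x*: lathe time 82/105 (slack 23); steel 206/206 (tight); mill time 144/169 (slack 25); inspection 102/102 (tight).
Slack constraints have shadow price 0 (complementary slackness).
From A_Bᵀ y = c: 4·y_steel + 3·y_inspection = 39.5; 6·y_steel + 2·y_inspection = 53.
→ y_steel = 8 and y_inspection = 2.5.
Δz = y_steel·Δb = 8 × (-6) = -48, so new z* = 1903 − 48 = 1855.

1855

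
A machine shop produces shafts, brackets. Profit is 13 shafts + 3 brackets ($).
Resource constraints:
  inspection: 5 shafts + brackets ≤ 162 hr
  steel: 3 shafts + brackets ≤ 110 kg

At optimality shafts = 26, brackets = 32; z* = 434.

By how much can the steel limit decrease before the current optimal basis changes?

Binding constraints: inspection, steel. The basis is B = [[5,1],[3,1]] with det 2.
Per unit decrease in steel, x* moves by d = (0.5, -2.5).
The basis stays optimal until brackets reaches 0; allowable decrease = 12.8 kg.

12.8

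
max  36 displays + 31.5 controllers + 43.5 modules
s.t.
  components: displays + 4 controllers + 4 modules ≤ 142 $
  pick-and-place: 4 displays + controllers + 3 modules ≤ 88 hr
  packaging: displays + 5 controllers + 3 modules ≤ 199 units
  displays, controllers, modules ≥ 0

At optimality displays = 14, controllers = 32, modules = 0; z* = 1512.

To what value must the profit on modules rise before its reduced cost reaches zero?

46.5

Check each constraint at x*: components 142/142 (tight); pick-and-place 88/88 (tight); packaging 174/199 (slack 25).
Since packaging is not tight, its dual is 0.
From A_Bᵀ y = c: 1·y_components + 4·y_pick-and-place = 36; 4·y_components + 1·y_pick-and-place = 31.5.
Solving: y_components = 6, y_pick-and-place = 7.5.
modules enters the basis when its profit ≥ yᵀa₃ = 6·4 + 7.5·3 = 46.5.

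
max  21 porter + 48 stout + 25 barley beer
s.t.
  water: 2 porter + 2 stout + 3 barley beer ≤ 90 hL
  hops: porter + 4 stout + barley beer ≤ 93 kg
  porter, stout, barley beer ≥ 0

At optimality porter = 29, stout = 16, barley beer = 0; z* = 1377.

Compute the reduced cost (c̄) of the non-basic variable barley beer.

At the optimum: water uses 90 of 90 (binding); hops uses 93 of 93 (binding).
From A_Bᵀ y = c: 2·y_water + 1·y_hops = 21; 2·y_water + 4·y_hops = 48.
→ y_water = 6 and y_hops = 9.
Reduced cost of barley beer: c₃ − yᵀa₃ = 25 − (6·3 + 9·1) = 25 − 27 = -2.

-2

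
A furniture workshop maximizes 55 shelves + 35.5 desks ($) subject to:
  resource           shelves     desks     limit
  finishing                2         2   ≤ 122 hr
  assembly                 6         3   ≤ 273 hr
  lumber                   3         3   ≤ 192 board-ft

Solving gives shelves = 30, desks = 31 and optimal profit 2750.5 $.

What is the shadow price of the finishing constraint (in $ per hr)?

8

Check each constraint at x*: finishing 122/122 (tight); assembly 273/273 (tight); lumber 183/192 (slack 9).
Since lumber is not tight, its dual is 0.
The binding rows give the dual system: 2·y_finishing + 6·y_assembly = 55 and 2·y_finishing + 3·y_assembly = 35.5.
This yields shadow prices y_finishing = 8, y_assembly = 6.5.
Shadow price of finishing = 8.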